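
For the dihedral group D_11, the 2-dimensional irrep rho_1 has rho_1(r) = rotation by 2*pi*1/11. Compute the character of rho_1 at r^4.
chi_{rho_1}(r^4) = 2*cos(2*pi*1*4/11) = -2*cos(3*pi/11)

Details: rho_1(r^4) is rotation by angle 2*pi*1*4/11, whose trace is 2*cos(2*pi*1*4/11) = -2*cos(3*pi/11).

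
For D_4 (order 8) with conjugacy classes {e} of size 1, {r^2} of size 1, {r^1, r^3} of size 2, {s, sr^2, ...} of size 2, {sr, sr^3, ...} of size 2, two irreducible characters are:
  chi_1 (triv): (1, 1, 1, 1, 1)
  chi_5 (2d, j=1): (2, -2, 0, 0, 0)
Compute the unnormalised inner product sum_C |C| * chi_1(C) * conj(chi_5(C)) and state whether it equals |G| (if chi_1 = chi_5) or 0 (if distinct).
Sum = 0; so <chi_1, chi_5> = 0 (distinct irreducibles are orthogonal).

Argument: Compute term by term over conjugacy classes (|C| * chi_1(C) * conj(chi_5(C))):
  1*(1)*conj(2) + 1*(1)*conj(-2) + 2*(1)*conj(0) + 2*(1)*conj(0) + 2*(1)*conj(0)
  = (2) + (-2) + (0) + (0) + (0)
  = 0.
Dividing by |G| = 8 gives 0/8 = 0, matching the row-orthogonality relation <chi_1, chi_5> = [chi_1 = chi_5].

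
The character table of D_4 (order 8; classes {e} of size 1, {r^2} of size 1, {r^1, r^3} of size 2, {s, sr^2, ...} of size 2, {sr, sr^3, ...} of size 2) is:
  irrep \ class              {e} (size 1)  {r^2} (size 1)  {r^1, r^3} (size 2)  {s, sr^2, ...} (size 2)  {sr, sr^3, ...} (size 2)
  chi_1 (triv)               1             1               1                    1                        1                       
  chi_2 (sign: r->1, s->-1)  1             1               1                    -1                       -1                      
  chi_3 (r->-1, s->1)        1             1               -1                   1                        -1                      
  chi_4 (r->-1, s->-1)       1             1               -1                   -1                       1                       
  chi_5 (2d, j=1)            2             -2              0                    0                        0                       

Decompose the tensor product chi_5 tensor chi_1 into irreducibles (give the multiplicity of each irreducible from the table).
chi_5 tensor chi_1 = chi_5 (all other irreducibles have multiplicity 0).

The character of a tensor product is the pointwise product (chi_5 * chi_1)(C) = chi_5(C) * chi_1(C):
  {e}: (2)*(1), {r^2}: (-2)*(1), {r^1, r^3}: (0)*(1), {s, sr^2, ...}: (0)*(1), {sr, sr^3, ...}: (0)*(1)
so (chi_5 * chi_1) takes values
  {e} -> 2, {r^2} -> -2, {r^1, r^3} -> 0, {s, sr^2, ...} -> 0, {sr, sr^3, ...} -> 0.
Now take the inner product of this character with each irreducible chi from the table, <chi_5*chi_1, chi> = (1/8) sum_C |C| (chi_5*chi_1)(C) conj(chi(C)):
  <chi_5*chi_1, chi_1> = (1/8)[1*(2)*conj(1) + 1*(-2)*conj(1) + 2*(0)*conj(1) + 2*(0)*conj(1) + 2*(0)*conj(1)]
      = (1/8)[(2) + (-2) + (0) + (0) + (0)] = 0/8 = 0
  <chi_5*chi_1, chi_2> = (1/8)[1*(2)*conj(1) + 1*(-2)*conj(1) + 2*(0)*conj(1) + 2*(0)*conj(-1) + 2*(0)*conj(-1)]
      = (1/8)[(2) + (-2) + (0) + (0) + (0)] = 0/8 = 0
  <chi_5*chi_1, chi_3> = (1/8)[1*(2)*conj(1) + 1*(-2)*conj(1) + 2*(0)*conj(-1) + 2*(0)*conj(1) + 2*(0)*conj(-1)]
      = (1/8)[(2) + (-2) + (0) + (0) + (0)] = 0/8 = 0
  <chi_5*chi_1, chi_4> = (1/8)[1*(2)*conj(1) + 1*(-2)*conj(1) + 2*(0)*conj(-1) + 2*(0)*conj(-1) + 2*(0)*conj(1)]
      = (1/8)[(2) + (-2) + (0) + (0) + (0)] = 0/8 = 0
  <chi_5*chi_1, chi_5> = (1/8)[1*(2)*conj(2) + 1*(-2)*conj(-2) + 2*(0)*conj(0) + 2*(0)*conj(0) + 2*(0)*conj(0)]
      = (1/8)[(4) + (4) + (0) + (0) + (0)] = 8/8 = 1
Hence the multiplicities are chi_5: 1. Dimension check: dim(chi_5)*dim(chi_1) = 2*1 = 2 and sum (mult * dim) = 1*2 = 2.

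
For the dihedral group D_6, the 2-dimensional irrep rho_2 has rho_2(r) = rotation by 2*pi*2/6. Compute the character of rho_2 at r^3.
chi_{rho_2}(r^3) = 2*cos(2*pi*2*3/6) = 2

Solution. rho_2(r^3) is rotation by angle 2*pi*2*3/6, whose trace is 2*cos(2*pi*2*3/6) = 2.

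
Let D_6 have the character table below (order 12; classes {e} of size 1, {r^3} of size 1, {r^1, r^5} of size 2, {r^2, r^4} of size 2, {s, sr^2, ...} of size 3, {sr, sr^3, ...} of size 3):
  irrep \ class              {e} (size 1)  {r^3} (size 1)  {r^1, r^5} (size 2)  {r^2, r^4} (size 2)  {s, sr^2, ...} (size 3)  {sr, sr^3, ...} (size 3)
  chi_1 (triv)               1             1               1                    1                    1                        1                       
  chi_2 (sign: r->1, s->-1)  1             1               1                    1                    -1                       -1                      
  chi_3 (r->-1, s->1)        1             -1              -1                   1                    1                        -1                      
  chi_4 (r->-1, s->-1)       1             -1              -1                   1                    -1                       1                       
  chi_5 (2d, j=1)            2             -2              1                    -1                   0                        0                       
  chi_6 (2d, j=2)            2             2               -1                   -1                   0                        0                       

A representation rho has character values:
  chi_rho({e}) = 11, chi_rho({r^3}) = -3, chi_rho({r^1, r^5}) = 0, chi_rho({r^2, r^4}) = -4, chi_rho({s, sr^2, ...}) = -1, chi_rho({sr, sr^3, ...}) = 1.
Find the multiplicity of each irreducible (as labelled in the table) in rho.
Multiplicities: chi_1: 0, chi_2: 0, chi_3: 0, chi_4: 1, chi_5: 3, chi_6: 2.

Details: Use <chi_rho, chi> = (1/|G|) sum_C |C| * chi_rho(C) * conj(chi(C)) with |G| = 12 for each irreducible chi in the table:
  <chi_rho, chi_1> = (1/12)[1*(11)*conj(1) + 1*(-3)*conj(1) + 2*(0)*conj(1) + 2*(-4)*conj(1) + 3*(-1)*conj(1) + 3*(1)*conj(1)]
      = (1/12)[(11) + (-3) + (0) + (-8) + (-3) + (3)] = 0/12 = 0
  <chi_rho, chi_2> = (1/12)[1*(11)*conj(1) + 1*(-3)*conj(1) + 2*(0)*conj(1) + 2*(-4)*conj(1) + 3*(-1)*conj(-1) + 3*(1)*conj(-1)]
      = (1/12)[(11) + (-3) + (0) + (-8) + (3) + (-3)] = 0/12 = 0
  <chi_rho, chi_3> = (1/12)[1*(11)*conj(1) + 1*(-3)*conj(-1) + 2*(0)*conj(-1) + 2*(-4)*conj(1) + 3*(-1)*conj(1) + 3*(1)*conj(-1)]
      = (1/12)[(11) + (3) + (0) + (-8) + (-3) + (-3)] = 0/12 = 0
  <chi_rho, chi_4> = (1/12)[1*(11)*conj(1) + 1*(-3)*conj(-1) + 2*(0)*conj(-1) + 2*(-4)*conj(1) + 3*(-1)*conj(-1) + 3*(1)*conj(1)]
      = (1/12)[(11) + (3) + (0) + (-8) + (3) + (3)] = 12/12 = 1
  <chi_rho, chi_5> = (1/12)[1*(11)*conj(2) + 1*(-3)*conj(-2) + 2*(0)*conj(1) + 2*(-4)*conj(-1) + 3*(-1)*conj(0) + 3*(1)*conj(0)]
      = (1/12)[(22) + (6) + (0) + (8) + (0) + (0)] = 36/12 = 3
  <chi_rho, chi_6> = (1/12)[1*(11)*conj(2) + 1*(-3)*conj(2) + 2*(0)*conj(-1) + 2*(-4)*conj(-1) + 3*(-1)*conj(0) + 3*(1)*conj(0)]
      = (1/12)[(22) + (-6) + (0) + (8) + (0) + (0)] = 24/12 = 2
Dimension check: dim(rho) = sum (mult * dim) = 0*1 + 0*1 + 0*1 + 1*1 + 3*2 + 2*2 = 11 = chi_rho(e) = 11.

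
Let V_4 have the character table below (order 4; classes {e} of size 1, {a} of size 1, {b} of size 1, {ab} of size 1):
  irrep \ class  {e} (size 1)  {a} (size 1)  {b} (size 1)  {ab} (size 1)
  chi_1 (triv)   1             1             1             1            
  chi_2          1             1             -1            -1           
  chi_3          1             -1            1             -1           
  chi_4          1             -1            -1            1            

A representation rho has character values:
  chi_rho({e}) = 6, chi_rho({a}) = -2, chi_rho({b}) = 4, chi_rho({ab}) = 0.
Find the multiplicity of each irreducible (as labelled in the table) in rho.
Multiplicities: chi_1: 2, chi_2: 0, chi_3: 3, chi_4: 1.

Argument: Use <chi_rho, chi> = (1/|G|) sum_C |C| * chi_rho(C) * conj(chi(C)) with |G| = 4 for each irreducible chi in the table:
  <chi_rho, chi_1> = (1/4)[1*(6)*conj(1) + 1*(-2)*conj(1) + 1*(4)*conj(1) + 1*(0)*conj(1)]
      = (1/4)[(6) + (-2) + (4) + (0)] = 8/4 = 2
  <chi_rho, chi_2> = (1/4)[1*(6)*conj(1) + 1*(-2)*conj(1) + 1*(4)*conj(-1) + 1*(0)*conj(-1)]
      = (1/4)[(6) + (-2) + (-4) + (0)] = 0/4 = 0
  <chi_rho, chi_3> = (1/4)[1*(6)*conj(1) + 1*(-2)*conj(-1) + 1*(4)*conj(1) + 1*(0)*conj(-1)]
      = (1/4)[(6) + (2) + (4) + (0)] = 12/4 = 3
  <chi_rho, chi_4> = (1/4)[1*(6)*conj(1) + 1*(-2)*conj(-1) + 1*(4)*conj(-1) + 1*(0)*conj(1)]
      = (1/4)[(6) + (2) + (-4) + (0)] = 4/4 = 1
Dimension check: dim(rho) = sum (mult * dim) = 2*1 + 0*1 + 3*1 + 1*1 = 6 = chi_rho(e) = 6.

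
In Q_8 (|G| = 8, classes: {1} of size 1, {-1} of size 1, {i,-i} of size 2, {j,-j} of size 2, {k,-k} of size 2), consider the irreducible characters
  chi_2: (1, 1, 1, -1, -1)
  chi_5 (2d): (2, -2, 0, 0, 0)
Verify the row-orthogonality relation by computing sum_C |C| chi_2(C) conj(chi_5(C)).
Sum = 0; so <chi_2, chi_5> = 0 (distinct irreducibles are orthogonal).

Justification: Compute term by term over conjugacy classes (|C| * chi_2(C) * conj(chi_5(C))):
  1*(1)*conj(2) + 1*(1)*conj(-2) + 2*(1)*conj(0) + 2*(-1)*conj(0) + 2*(-1)*conj(0)
  = (2) + (-2) + (0) + (0) + (0)
  = 0.
Dividing by |G| = 8 gives 0/8 = 0, matching the row-orthogonality relation <chi_2, chi_5> = [chi_2 = chi_5].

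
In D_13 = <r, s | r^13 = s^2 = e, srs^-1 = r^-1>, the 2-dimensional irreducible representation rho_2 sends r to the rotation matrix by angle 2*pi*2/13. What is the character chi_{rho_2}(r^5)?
chi_{rho_2}(r^5) = 2*cos(2*pi*2*5/13) = 2*cos(6*pi/13)

Why: rho_2(r^5) is rotation by angle 2*pi*2*5/13, whose trace is 2*cos(2*pi*2*5/13) = 2*cos(6*pi/13).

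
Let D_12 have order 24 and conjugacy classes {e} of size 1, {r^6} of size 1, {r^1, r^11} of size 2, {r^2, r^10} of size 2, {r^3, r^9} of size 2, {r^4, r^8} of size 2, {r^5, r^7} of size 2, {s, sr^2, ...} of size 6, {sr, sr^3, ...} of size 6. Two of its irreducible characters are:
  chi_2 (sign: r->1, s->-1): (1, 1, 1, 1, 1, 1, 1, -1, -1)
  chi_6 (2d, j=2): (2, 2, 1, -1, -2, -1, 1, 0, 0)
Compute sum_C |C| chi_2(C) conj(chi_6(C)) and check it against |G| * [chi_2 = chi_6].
Sum = 0; so <chi_2, chi_6> = 0 (distinct irreducibles are orthogonal).

Reasoning: Compute term by term over conjugacy classes (|C| * chi_2(C) * conj(chi_6(C))):
  1*(1)*conj(2) + 1*(1)*conj(2) + 2*(1)*conj(1) + 2*(1)*conj(-1) + 2*(1)*conj(-2) + 2*(1)*conj(-1) + 2*(1)*conj(1) + 6*(-1)*conj(0) + 6*(-1)*conj(0)
  = (2) + (2) + (2) + (-2) + (-4) + (-2) + (2) + (0) + (0)
  = 0.
Dividing by |G| = 24 gives 0/24 = 0, matching the row-orthogonality relation <chi_2, chi_6> = [chi_2 = chi_6].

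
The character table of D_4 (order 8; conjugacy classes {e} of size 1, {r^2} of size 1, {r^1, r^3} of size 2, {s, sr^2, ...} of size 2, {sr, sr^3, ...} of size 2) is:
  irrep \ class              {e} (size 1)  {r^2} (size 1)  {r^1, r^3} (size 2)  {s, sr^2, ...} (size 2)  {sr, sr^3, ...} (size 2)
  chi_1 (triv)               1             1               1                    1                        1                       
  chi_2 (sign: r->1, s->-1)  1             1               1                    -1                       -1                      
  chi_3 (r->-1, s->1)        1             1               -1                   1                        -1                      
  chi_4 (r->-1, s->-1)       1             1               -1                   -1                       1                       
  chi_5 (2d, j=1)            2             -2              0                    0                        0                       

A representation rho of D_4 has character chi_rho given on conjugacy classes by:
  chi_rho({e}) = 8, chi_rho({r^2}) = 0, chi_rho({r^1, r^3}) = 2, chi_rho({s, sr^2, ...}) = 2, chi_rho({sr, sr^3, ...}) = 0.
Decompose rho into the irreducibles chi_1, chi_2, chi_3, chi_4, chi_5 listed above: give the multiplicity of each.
Multiplicities: chi_1: 2, chi_2: 1, chi_3: 1, chi_4: 0, chi_5: 2.

Reasoning: Use <chi_rho, chi> = (1/|G|) sum_C |C| * chi_rho(C) * conj(chi(C)) with |G| = 8 for each irreducible chi in the table:
  <chi_rho, chi_1> = (1/8)[1*(8)*conj(1) + 1*(0)*conj(1) + 2*(2)*conj(1) + 2*(2)*conj(1) + 2*(0)*conj(1)]
      = (1/8)[(8) + (0) + (4) + (4) + (0)] = 16/8 = 2
  <chi_rho, chi_2> = (1/8)[1*(8)*conj(1) + 1*(0)*conj(1) + 2*(2)*conj(1) + 2*(2)*conj(-1) + 2*(0)*conj(-1)]
      = (1/8)[(8) + (0) + (4) + (-4) + (0)] = 8/8 = 1
  <chi_rho, chi_3> = (1/8)[1*(8)*conj(1) + 1*(0)*conj(1) + 2*(2)*conj(-1) + 2*(2)*conj(1) + 2*(0)*conj(-1)]
      = (1/8)[(8) + (0) + (-4) + (4) + (0)] = 8/8 = 1
  <chi_rho, chi_4> = (1/8)[1*(8)*conj(1) + 1*(0)*conj(1) + 2*(2)*conj(-1) + 2*(2)*conj(-1) + 2*(0)*conj(1)]
      = (1/8)[(8) + (0) + (-4) + (-4) + (0)] = 0/8 = 0
  <chi_rho, chi_5> = (1/8)[1*(8)*conj(2) + 1*(0)*conj(-2) + 2*(2)*conj(0) + 2*(2)*conj(0) + 2*(0)*conj(0)]
      = (1/8)[(16) + (0) + (0) + (0) + (0)] = 16/8 = 2
Dimension check: dim(rho) = sum (mult * dim) = 2*1 + 1*1 + 1*1 + 0*1 + 2*2 = 8 = chi_rho(e) = 8.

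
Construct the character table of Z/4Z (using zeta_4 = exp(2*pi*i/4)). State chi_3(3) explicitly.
Character table of Z/4Z (irreps indexed chi_0,...,chi_3 with chi_k(m) = zeta_4^(k*m), zeta_4 = exp(2*pi*i/4)):
  irrep \ class  {0} (size 1)  {1} (size 1)  {2} (size 1)  {3} (size 1)
  chi_0          1             1             1             1           
  chi_1          1             I             -1            -I          
  chi_2          1             -1            1             -1          
  chi_3          1             -I            -1            I           

Spot check: chi_3(3) = zeta_4^(3*3) = zeta_4^9 = I.

Solution. Z/4Z is abelian, so all 4 irreducible complex representations are 1-dimensional. They are given by chi_k(m) = zeta_4^(k*m) for k = 0,...,3. Row orthogonality: sum_m chi_k(m) conj(chi_l(m)) = 4 * [k = l].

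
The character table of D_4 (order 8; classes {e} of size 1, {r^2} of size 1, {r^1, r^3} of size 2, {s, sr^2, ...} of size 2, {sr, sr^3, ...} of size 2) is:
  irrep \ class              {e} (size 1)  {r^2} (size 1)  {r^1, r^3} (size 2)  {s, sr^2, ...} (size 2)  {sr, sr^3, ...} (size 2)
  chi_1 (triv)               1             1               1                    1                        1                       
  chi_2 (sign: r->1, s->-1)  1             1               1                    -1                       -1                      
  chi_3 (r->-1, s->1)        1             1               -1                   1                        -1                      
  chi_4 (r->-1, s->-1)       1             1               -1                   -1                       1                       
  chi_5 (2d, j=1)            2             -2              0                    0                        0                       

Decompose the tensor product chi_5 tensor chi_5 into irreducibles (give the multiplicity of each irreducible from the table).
chi_5 tensor chi_5 = chi_1 + chi_2 + chi_3 + chi_4 (all other irreducibles have multiplicity 0).

Proof sketch: The character of a tensor product is the pointwise product (chi_5 * chi_5)(C) = chi_5(C) * chi_5(C):
  {e}: (2)*(2), {r^2}: (-2)*(-2), {r^1, r^3}: (0)*(0), {s, sr^2, ...}: (0)*(0), {sr, sr^3, ...}: (0)*(0)
so (chi_5 * chi_5) takes values
  {e} -> 4, {r^2} -> 4, {r^1, r^3} -> 0, {s, sr^2, ...} -> 0, {sr, sr^3, ...} -> 0.
Now take the inner product of this character with each irreducible chi from the table, <chi_5*chi_5, chi> = (1/8) sum_C |C| (chi_5*chi_5)(C) conj(chi(C)):
  <chi_5*chi_5, chi_1> = (1/8)[1*(4)*conj(1) + 1*(4)*conj(1) + 2*(0)*conj(1) + 2*(0)*conj(1) + 2*(0)*conj(1)]
      = (1/8)[(4) + (4) + (0) + (0) + (0)] = 8/8 = 1
  <chi_5*chi_5, chi_2> = (1/8)[1*(4)*conj(1) + 1*(4)*conj(1) + 2*(0)*conj(1) + 2*(0)*conj(-1) + 2*(0)*conj(-1)]
      = (1/8)[(4) + (4) + (0) + (0) + (0)] = 8/8 = 1
  <chi_5*chi_5, chi_3> = (1/8)[1*(4)*conj(1) + 1*(4)*conj(1) + 2*(0)*conj(-1) + 2*(0)*conj(1) + 2*(0)*conj(-1)]
      = (1/8)[(4) + (4) + (0) + (0) + (0)] = 8/8 = 1
  <chi_5*chi_5, chi_4> = (1/8)[1*(4)*conj(1) + 1*(4)*conj(1) + 2*(0)*conj(-1) + 2*(0)*conj(-1) + 2*(0)*conj(1)]
      = (1/8)[(4) + (4) + (0) + (0) + (0)] = 8/8 = 1
  <chi_5*chi_5, chi_5> = (1/8)[1*(4)*conj(2) + 1*(4)*conj(-2) + 2*(0)*conj(0) + 2*(0)*conj(0) + 2*(0)*conj(0)]
      = (1/8)[(8) + (-8) + (0) + (0) + (0)] = 0/8 = 0
Hence the multiplicities are chi_1: 1, chi_2: 1, chi_3: 1, chi_4: 1. Dimension check: dim(chi_5)*dim(chi_5) = 2*2 = 4 and sum (mult * dim) = 1*1 + 1*1 + 1*1 + 1*1 = 4.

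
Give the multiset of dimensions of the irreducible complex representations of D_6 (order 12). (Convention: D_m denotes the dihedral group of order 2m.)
Dimensions: 1, 1, 1, 1, 2, 2

Argument: There are 6 irreducibles (= number of conjugacy classes). Their dimensions d_i satisfy sum d_i^2 = |G| = 12: 1 + 1 + 1 + 1 + 4 + 4 = 12.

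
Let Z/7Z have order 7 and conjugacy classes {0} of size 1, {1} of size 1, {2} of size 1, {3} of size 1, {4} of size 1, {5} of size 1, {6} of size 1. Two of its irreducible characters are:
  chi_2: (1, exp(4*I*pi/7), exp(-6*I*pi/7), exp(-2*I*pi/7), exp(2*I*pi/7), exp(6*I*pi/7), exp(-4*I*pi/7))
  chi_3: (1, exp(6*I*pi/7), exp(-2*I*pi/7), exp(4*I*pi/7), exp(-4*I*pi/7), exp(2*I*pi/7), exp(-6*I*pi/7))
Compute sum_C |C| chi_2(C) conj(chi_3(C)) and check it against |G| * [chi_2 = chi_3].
Sum = 0; so <chi_2, chi_3> = 0 (distinct irreducibles are orthogonal).

Why: Compute term by term over conjugacy classes (|C| * chi_2(C) * conj(chi_3(C))):
  1*(1)*conj(1) + 1*(exp(4*I*pi/7))*conj(exp(6*I*pi/7)) + 1*(exp(-6*I*pi/7))*conj(exp(-2*I*pi/7)) + 1*(exp(-2*I*pi/7))*conj(exp(4*I*pi/7)) + 1*(exp(2*I*pi/7))*conj(exp(-4*I*pi/7)) + 1*(exp(6*I*pi/7))*conj(exp(2*I*pi/7)) + 1*(exp(-4*I*pi/7))*conj(exp(-6*I*pi/7))
  = (1) + (exp(-2*I*pi/7)) + (exp(-4*I*pi/7)) + (exp(-6*I*pi/7)) + (exp(6*I*pi/7)) + (exp(4*I*pi/7)) + (exp(2*I*pi/7))
  = 0.
(Exp terms are combined using exp(i*s)*conj(exp(i*t)) = exp(i*(s-t)), and sums of them are collapsed using the identity that for every m > 1 the m distinct m-th roots of unity sum to 0, e.g. 1 + exp(2*I*pi/3) + exp(-2*I*pi/3) = 0.)
Dividing by |G| = 7 gives 0/7 = 0, matching the row-orthogonality relation <chi_2, chi_3> = [chi_2 = chi_3].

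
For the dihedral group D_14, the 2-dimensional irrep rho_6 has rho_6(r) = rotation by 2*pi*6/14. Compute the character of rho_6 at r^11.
chi_{rho_6}(r^11) = 2*cos(2*pi*6*11/14) = -2*cos(3*pi/7)

Details: rho_6(r^11) is rotation by angle 2*pi*6*11/14, whose trace is 2*cos(2*pi*6*11/14) = -2*cos(3*pi/7).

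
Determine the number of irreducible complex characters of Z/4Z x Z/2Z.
8

Proof sketch: The number of irreducible complex representations of a finite group equals its number of conjugacy classes. Z/4Z x Z/2Z is abelian of order 8, so every element is its own conjugacy class: 8 classes, so Z/4Z x Z/2Z (order 8) has exactly 8 irreducible complex representations.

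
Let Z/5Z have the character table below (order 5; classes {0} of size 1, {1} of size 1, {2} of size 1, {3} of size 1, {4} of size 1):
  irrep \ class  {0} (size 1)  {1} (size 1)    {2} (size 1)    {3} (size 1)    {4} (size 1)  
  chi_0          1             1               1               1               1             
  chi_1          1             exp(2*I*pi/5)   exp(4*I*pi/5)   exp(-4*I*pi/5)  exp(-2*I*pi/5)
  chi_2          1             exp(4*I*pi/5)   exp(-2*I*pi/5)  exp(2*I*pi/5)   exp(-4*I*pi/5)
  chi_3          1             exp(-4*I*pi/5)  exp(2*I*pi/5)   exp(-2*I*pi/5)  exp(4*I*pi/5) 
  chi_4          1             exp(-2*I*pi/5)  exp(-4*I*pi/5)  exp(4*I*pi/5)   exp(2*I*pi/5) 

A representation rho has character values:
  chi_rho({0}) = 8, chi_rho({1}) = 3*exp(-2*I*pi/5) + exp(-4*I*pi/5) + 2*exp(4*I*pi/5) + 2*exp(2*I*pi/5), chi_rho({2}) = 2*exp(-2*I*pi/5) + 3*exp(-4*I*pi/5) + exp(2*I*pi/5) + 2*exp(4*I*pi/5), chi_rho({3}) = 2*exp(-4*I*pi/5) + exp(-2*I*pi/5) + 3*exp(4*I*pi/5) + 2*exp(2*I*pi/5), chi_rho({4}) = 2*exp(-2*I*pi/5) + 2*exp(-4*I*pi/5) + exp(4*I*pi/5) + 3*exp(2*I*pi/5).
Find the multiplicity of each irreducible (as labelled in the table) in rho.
Multiplicities: chi_0: 0, chi_1: 2, chi_2: 2, chi_3: 1, chi_4: 3.

Details: Use <chi_rho, chi> = (1/|G|) sum_C |C| * chi_rho(C) * conj(chi(C)) with |G| = 5 for each irreducible chi in the table:
  <chi_rho, chi_0> = (1/5)[1*(8)*conj(1) + 1*(3*exp(-2*I*pi/5) + exp(-4*I*pi/5) + 2*exp(4*I*pi/5) + 2*exp(2*I*pi/5))*conj(1) + 1*(2*exp(-2*I*pi/5) + 3*exp(-4*I*pi/5) + exp(2*I*pi/5) + 2*exp(4*I*pi/5))*conj(1) + 1*(2*exp(-4*I*pi/5) + exp(-2*I*pi/5) + 3*exp(4*I*pi/5) + 2*exp(2*I*pi/5))*conj(1) + 1*(2*exp(-2*I*pi/5) + 2*exp(-4*I*pi/5) + exp(4*I*pi/5) + 3*exp(2*I*pi/5))*conj(1)]
      = (1/5)[(8) + (3*exp(-2*I*pi/5) + exp(-4*I*pi/5) + 2*exp(4*I*pi/5) + 2*exp(2*I*pi/5)) + (2*exp(-2*I*pi/5) + 3*exp(-4*I*pi/5) + exp(2*I*pi/5) + 2*exp(4*I*pi/5)) + (2*exp(-4*I*pi/5) + exp(-2*I*pi/5) + 3*exp(4*I*pi/5) + 2*exp(2*I*pi/5)) + (2*exp(-2*I*pi/5) + 2*exp(-4*I*pi/5) + exp(4*I*pi/5) + 3*exp(2*I*pi/5))] = 0/5 = 0
  <chi_rho, chi_1> = (1/5)[1*(8)*conj(1) + 1*(3*exp(-2*I*pi/5) + exp(-4*I*pi/5) + 2*exp(4*I*pi/5) + 2*exp(2*I*pi/5))*conj(exp(2*I*pi/5)) + 1*(2*exp(-2*I*pi/5) + 3*exp(-4*I*pi/5) + exp(2*I*pi/5) + 2*exp(4*I*pi/5))*conj(exp(4*I*pi/5)) + 1*(2*exp(-4*I*pi/5) + exp(-2*I*pi/5) + 3*exp(4*I*pi/5) + 2*exp(2*I*pi/5))*conj(exp(-4*I*pi/5)) + 1*(2*exp(-2*I*pi/5) + 2*exp(-4*I*pi/5) + exp(4*I*pi/5) + 3*exp(2*I*pi/5))*conj(exp(-2*I*pi/5))]
      = (1/5)[(8) + (2 + 3*exp(-4*I*pi/5) + exp(4*I*pi/5) + 2*exp(2*I*pi/5)) + (2 + exp(-2*I*pi/5) + 2*exp(4*I*pi/5) + 3*exp(2*I*pi/5)) + (2 + 3*exp(-2*I*pi/5) + 2*exp(-4*I*pi/5) + exp(2*I*pi/5)) + (2 + 2*exp(-2*I*pi/5) + exp(-4*I*pi/5) + 3*exp(4*I*pi/5))] = 10/5 = 2
  <chi_rho, chi_2> = (1/5)[1*(8)*conj(1) + 1*(3*exp(-2*I*pi/5) + exp(-4*I*pi/5) + 2*exp(4*I*pi/5) + 2*exp(2*I*pi/5))*conj(exp(4*I*pi/5)) + 1*(2*exp(-2*I*pi/5) + 3*exp(-4*I*pi/5) + exp(2*I*pi/5) + 2*exp(4*I*pi/5))*conj(exp(-2*I*pi/5)) + 1*(2*exp(-4*I*pi/5) + exp(-2*I*pi/5) + 3*exp(4*I*pi/5) + 2*exp(2*I*pi/5))*conj(exp(2*I*pi/5)) + 1*(2*exp(-2*I*pi/5) + 2*exp(-4*I*pi/5) + exp(4*I*pi/5) + 3*exp(2*I*pi/5))*conj(exp(-4*I*pi/5))]
      = (1/5)[(8) + (2 + 2*exp(-2*I*pi/5) + exp(2*I*pi/5) + 3*exp(4*I*pi/5)) + (2 + 3*exp(-2*I*pi/5) + 2*exp(-4*I*pi/5) + exp(4*I*pi/5)) + (2 + exp(-4*I*pi/5) + 2*exp(4*I*pi/5) + 3*exp(2*I*pi/5)) + (2 + 3*exp(-4*I*pi/5) + exp(-2*I*pi/5) + 2*exp(2*I*pi/5))] = 10/5 = 2
  <chi_rho, chi_3> = (1/5)[1*(8)*conj(1) + 1*(3*exp(-2*I*pi/5) + exp(-4*I*pi/5) + 2*exp(4*I*pi/5) + 2*exp(2*I*pi/5))*conj(exp(-4*I*pi/5)) + 1*(2*exp(-2*I*pi/5) + 3*exp(-4*I*pi/5) + exp(2*I*pi/5) + 2*exp(4*I*pi/5))*conj(exp(2*I*pi/5)) + 1*(2*exp(-4*I*pi/5) + exp(-2*I*pi/5) + 3*exp(4*I*pi/5) + 2*exp(2*I*pi/5))*conj(exp(-2*I*pi/5)) + 1*(2*exp(-2*I*pi/5) + 2*exp(-4*I*pi/5) + exp(4*I*pi/5) + 3*exp(2*I*pi/5))*conj(exp(4*I*pi/5))]
      = (1/5)[(8) + (1 + 2*exp(-2*I*pi/5) + 2*exp(-4*I*pi/5) + 3*exp(2*I*pi/5)) + (1 + 2*exp(-4*I*pi/5) + 3*exp(4*I*pi/5) + 2*exp(2*I*pi/5)) + (1 + 2*exp(-2*I*pi/5) + 3*exp(-4*I*pi/5) + 2*exp(4*I*pi/5)) + (1 + 3*exp(-2*I*pi/5) + 2*exp(4*I*pi/5) + 2*exp(2*I*pi/5))] = 5/5 = 1
  <chi_rho, chi_4> = (1/5)[1*(8)*conj(1) + 1*(3*exp(-2*I*pi/5) + exp(-4*I*pi/5) + 2*exp(4*I*pi/5) + 2*exp(2*I*pi/5))*conj(exp(-2*I*pi/5)) + 1*(2*exp(-2*I*pi/5) + 3*exp(-4*I*pi/5) + exp(2*I*pi/5) + 2*exp(4*I*pi/5))*conj(exp(-4*I*pi/5)) + 1*(2*exp(-4*I*pi/5) + exp(-2*I*pi/5) + 3*exp(4*I*pi/5) + 2*exp(2*I*pi/5))*conj(exp(4*I*pi/5)) + 1*(2*exp(-2*I*pi/5) + 2*exp(-4*I*pi/5) + exp(4*I*pi/5) + 3*exp(2*I*pi/5))*conj(exp(2*I*pi/5))]
      = (1/5)[(8) + (3 + 2*exp(-4*I*pi/5) + exp(-2*I*pi/5) + 2*exp(4*I*pi/5)) + (3 + 2*exp(-2*I*pi/5) + exp(-4*I*pi/5) + 2*exp(2*I*pi/5)) + (3 + 2*exp(-2*I*pi/5) + exp(4*I*pi/5) + 2*exp(2*I*pi/5)) + (3 + 2*exp(-4*I*pi/5) + exp(2*I*pi/5) + 2*exp(4*I*pi/5))] = 15/5 = 3
(Exp terms are combined using exp(i*s)*conj(exp(i*t)) = exp(i*(s-t)), and sums of them are collapsed using the identity that for every m > 1 the m distinct m-th roots of unity sum to 0, e.g. 1 + exp(2*I*pi/3) + exp(-2*I*pi/3) = 0.)
Dimension check: dim(rho) = sum (mult * dim) = 0*1 + 2*1 + 2*1 + 1*1 + 3*1 = 8 = chi_rho(e) = 8.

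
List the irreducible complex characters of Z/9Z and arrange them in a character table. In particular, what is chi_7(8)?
Character table of Z/9Z (irreps indexed chi_0,...,chi_8 with chi_k(m) = zeta_9^(k*m), zeta_9 = exp(2*pi*i/9)):
  irrep \ class  {0} (size 1)  {1} (size 1)    {2} (size 1)    {3} (size 1)    {4} (size 1)    {5} (size 1)    {6} (size 1)    {7} (size 1)    {8} (size 1)  
  chi_0          1             1               1               1               1               1               1               1               1             
  chi_1          1             exp(2*I*pi/9)   exp(4*I*pi/9)   exp(2*I*pi/3)   exp(8*I*pi/9)   exp(-8*I*pi/9)  exp(-2*I*pi/3)  exp(-4*I*pi/9)  exp(-2*I*pi/9)
  chi_2          1             exp(4*I*pi/9)   exp(8*I*pi/9)   exp(-2*I*pi/3)  exp(-2*I*pi/9)  exp(2*I*pi/9)   exp(2*I*pi/3)   exp(-8*I*pi/9)  exp(-4*I*pi/9)
  chi_3          1             exp(2*I*pi/3)   exp(-2*I*pi/3)  1               exp(2*I*pi/3)   exp(-2*I*pi/3)  1               exp(2*I*pi/3)   exp(-2*I*pi/3)
  chi_4          1             exp(8*I*pi/9)   exp(-2*I*pi/9)  exp(2*I*pi/3)   exp(-4*I*pi/9)  exp(4*I*pi/9)   exp(-2*I*pi/3)  exp(2*I*pi/9)   exp(-8*I*pi/9)
  chi_5          1             exp(-8*I*pi/9)  exp(2*I*pi/9)   exp(-2*I*pi/3)  exp(4*I*pi/9)   exp(-4*I*pi/9)  exp(2*I*pi/3)   exp(-2*I*pi/9)  exp(8*I*pi/9) 
  chi_6          1             exp(-2*I*pi/3)  exp(2*I*pi/3)   1               exp(-2*I*pi/3)  exp(2*I*pi/3)   1               exp(-2*I*pi/3)  exp(2*I*pi/3) 
  chi_7          1             exp(-4*I*pi/9)  exp(-8*I*pi/9)  exp(2*I*pi/3)   exp(2*I*pi/9)   exp(-2*I*pi/9)  exp(-2*I*pi/3)  exp(8*I*pi/9)   exp(4*I*pi/9) 
  chi_8          1             exp(-2*I*pi/9)  exp(-4*I*pi/9)  exp(-2*I*pi/3)  exp(-8*I*pi/9)  exp(8*I*pi/9)   exp(2*I*pi/3)   exp(4*I*pi/9)   exp(2*I*pi/9) 

Spot check: chi_7(8) = zeta_9^(7*8) = zeta_9^56 = exp(4*I*pi/9).

Derivation: Z/9Z is abelian, so all 9 irreducible complex representations are 1-dimensional. They are given by chi_k(m) = zeta_9^(k*m) for k = 0,...,8. Row orthogonality: sum_m chi_k(m) conj(chi_l(m)) = 9 * [k = l].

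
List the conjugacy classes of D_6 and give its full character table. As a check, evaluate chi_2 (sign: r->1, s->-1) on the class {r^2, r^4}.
Conjugacy classes: {e} of size 1, {r^3} of size 1, {r^1, r^5} of size 2, {r^2, r^4} of size 2, {s, sr^2, ...} of size 3, {sr, sr^3, ...} of size 3.
Character table:
  irrep \ class              {e} (size 1)  {r^3} (size 1)  {r^1, r^5} (size 2)  {r^2, r^4} (size 2)  {s, sr^2, ...} (size 3)  {sr, sr^3, ...} (size 3)
  chi_1 (triv)               1             1               1                    1                    1                        1                       
  chi_2 (sign: r->1, s->-1)  1             1               1                    1                    -1                       -1                      
  chi_3 (r->-1, s->1)        1             -1              -1                   1                    1                        -1                      
  chi_4 (r->-1, s->-1)       1             -1              -1                   1                    -1                       1                       
  chi_5 (2d, j=1)            2             -2              1                    -1                   0                        0                       
  chi_6 (2d, j=2)            2             2               -1                   -1                   0                        0                       

Spot check: chi_2 (sign: r->1, s->-1) on {r^2, r^4} = 1.

Working: D_6 has order 2*6 = 12 with 6 conjugacy classes, hence 6 irreducibles. Sum of squared dims 1 + 1 + 1 + 1 + 4 + 4 = 12 = |G|. Linear characters come from the abelianisation; the 2-dimensional irreps have character r^k -> 2*cos(2*pi*j*k/6), reflections -> 0.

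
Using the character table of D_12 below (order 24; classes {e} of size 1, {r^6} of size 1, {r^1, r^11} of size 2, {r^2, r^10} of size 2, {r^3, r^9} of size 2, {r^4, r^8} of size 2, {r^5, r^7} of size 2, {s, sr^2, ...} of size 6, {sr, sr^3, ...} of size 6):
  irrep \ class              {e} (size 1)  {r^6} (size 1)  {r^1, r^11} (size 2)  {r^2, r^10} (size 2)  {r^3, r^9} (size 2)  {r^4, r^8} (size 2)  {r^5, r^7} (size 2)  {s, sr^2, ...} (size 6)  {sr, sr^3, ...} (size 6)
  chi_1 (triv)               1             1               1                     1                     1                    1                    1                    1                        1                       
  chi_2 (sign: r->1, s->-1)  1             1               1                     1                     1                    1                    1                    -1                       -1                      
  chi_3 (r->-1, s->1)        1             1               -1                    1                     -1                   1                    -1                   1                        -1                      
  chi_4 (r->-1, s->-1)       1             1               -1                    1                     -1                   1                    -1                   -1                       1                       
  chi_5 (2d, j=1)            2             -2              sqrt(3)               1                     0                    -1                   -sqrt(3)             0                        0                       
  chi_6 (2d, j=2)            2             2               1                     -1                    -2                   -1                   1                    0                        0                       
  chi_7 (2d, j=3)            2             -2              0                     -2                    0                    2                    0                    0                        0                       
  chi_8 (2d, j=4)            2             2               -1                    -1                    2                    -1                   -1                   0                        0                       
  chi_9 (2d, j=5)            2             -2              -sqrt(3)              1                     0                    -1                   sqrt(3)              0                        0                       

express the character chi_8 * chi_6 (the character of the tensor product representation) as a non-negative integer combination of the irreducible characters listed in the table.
chi_8 tensor chi_6 = chi_3 + chi_4 + chi_6 (all other irreducibles have multiplicity 0).

Why: The character of a tensor product is the pointwise product (chi_8 * chi_6)(C) = chi_8(C) * chi_6(C):
  {e}: (2)*(2), {r^6}: (2)*(2), {r^1, r^11}: (-1)*(1), {r^2, r^10}: (-1)*(-1), {r^3, r^9}: (2)*(-2), {r^4, r^8}: (-1)*(-1), {r^5, r^7}: (-1)*(1), {s, sr^2, ...}: (0)*(0), {sr, sr^3, ...}: (0)*(0)
so (chi_8 * chi_6) takes values
  {e} -> 4, {r^6} -> 4, {r^1, r^11} -> -1, {r^2, r^10} -> 1, {r^3, r^9} -> -4, {r^4, r^8} -> 1, {r^5, r^7} -> -1, {s, sr^2, ...} -> 0, {sr, sr^3, ...} -> 0.
Now take the inner product of this character with each irreducible chi from the table, <chi_8*chi_6, chi> = (1/24) sum_C |C| (chi_8*chi_6)(C) conj(chi(C)):
  <chi_8*chi_6, chi_1> = (1/24)[1*(4)*conj(1) + 1*(4)*conj(1) + 2*(-1)*conj(1) + 2*(1)*conj(1) + 2*(-4)*conj(1) + 2*(1)*conj(1) + 2*(-1)*conj(1) + 6*(0)*conj(1) + 6*(0)*conj(1)]
      = (1/24)[(4) + (4) + (-2) + (2) + (-8) + (2) + (-2) + (0) + (0)] = 0/24 = 0
  <chi_8*chi_6, chi_2> = (1/24)[1*(4)*conj(1) + 1*(4)*conj(1) + 2*(-1)*conj(1) + 2*(1)*conj(1) + 2*(-4)*conj(1) + 2*(1)*conj(1) + 2*(-1)*conj(1) + 6*(0)*conj(-1) + 6*(0)*conj(-1)]
      = (1/24)[(4) + (4) + (-2) + (2) + (-8) + (2) + (-2) + (0) + (0)] = 0/24 = 0
  <chi_8*chi_6, chi_3> = (1/24)[1*(4)*conj(1) + 1*(4)*conj(1) + 2*(-1)*conj(-1) + 2*(1)*conj(1) + 2*(-4)*conj(-1) + 2*(1)*conj(1) + 2*(-1)*conj(-1) + 6*(0)*conj(1) + 6*(0)*conj(-1)]
      = (1/24)[(4) + (4) + (2) + (2) + (8) + (2) + (2) + (0) + (0)] = 24/24 = 1
  <chi_8*chi_6, chi_4> = (1/24)[1*(4)*conj(1) + 1*(4)*conj(1) + 2*(-1)*conj(-1) + 2*(1)*conj(1) + 2*(-4)*conj(-1) + 2*(1)*conj(1) + 2*(-1)*conj(-1) + 6*(0)*conj(-1) + 6*(0)*conj(1)]
      = (1/24)[(4) + (4) + (2) + (2) + (8) + (2) + (2) + (0) + (0)] = 24/24 = 1
  <chi_8*chi_6, chi_5> = (1/24)[1*(4)*conj(2) + 1*(4)*conj(-2) + 2*(-1)*conj(sqrt(3)) + 2*(1)*conj(1) + 2*(-4)*conj(0) + 2*(1)*conj(-1) + 2*(-1)*conj(-sqrt(3)) + 6*(0)*conj(0) + 6*(0)*conj(0)]
      = (1/24)[(8) + (-8) + (-2*sqrt(3)) + (2) + (0) + (-2) + (2*sqrt(3)) + (0) + (0)] = 0/24 = 0
  <chi_8*chi_6, chi_6> = (1/24)[1*(4)*conj(2) + 1*(4)*conj(2) + 2*(-1)*conj(1) + 2*(1)*conj(-1) + 2*(-4)*conj(-2) + 2*(1)*conj(-1) + 2*(-1)*conj(1) + 6*(0)*conj(0) + 6*(0)*conj(0)]
      = (1/24)[(8) + (8) + (-2) + (-2) + (16) + (-2) + (-2) + (0) + (0)] = 24/24 = 1
  <chi_8*chi_6, chi_7> = (1/24)[1*(4)*conj(2) + 1*(4)*conj(-2) + 2*(-1)*conj(0) + 2*(1)*conj(-2) + 2*(-4)*conj(0) + 2*(1)*conj(2) + 2*(-1)*conj(0) + 6*(0)*conj(0) + 6*(0)*conj(0)]
      = (1/24)[(8) + (-8) + (0) + (-4) + (0) + (4) + (0) + (0) + (0)] = 0/24 = 0
  <chi_8*chi_6, chi_8> = (1/24)[1*(4)*conj(2) + 1*(4)*conj(2) + 2*(-1)*conj(-1) + 2*(1)*conj(-1) + 2*(-4)*conj(2) + 2*(1)*conj(-1) + 2*(-1)*conj(-1) + 6*(0)*conj(0) + 6*(0)*conj(0)]
      = (1/24)[(8) + (8) + (2) + (-2) + (-16) + (-2) + (2) + (0) + (0)] = 0/24 = 0
  <chi_8*chi_6, chi_9> = (1/24)[1*(4)*conj(2) + 1*(4)*conj(-2) + 2*(-1)*conj(-sqrt(3)) + 2*(1)*conj(1) + 2*(-4)*conj(0) + 2*(1)*conj(-1) + 2*(-1)*conj(sqrt(3)) + 6*(0)*conj(0) + 6*(0)*conj(0)]
      = (1/24)[(8) + (-8) + (2*sqrt(3)) + (2) + (0) + (-2) + (-2*sqrt(3)) + (0) + (0)] = 0/24 = 0
Hence the multiplicities are chi_3: 1, chi_4: 1, chi_6: 1. Dimension check: dim(chi_8)*dim(chi_6) = 2*2 = 4 and sum (mult * dim) = 1*1 + 1*1 + 1*2 = 4.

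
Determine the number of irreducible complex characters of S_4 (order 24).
5

Argument: The number of irreducible complex representations of a finite group equals its number of conjugacy classes. Conjugacy classes in S_4 correspond to cycle types, i.e. partitions of 4; there are p(4) = 5 of them, so S_4 (order 24) has exactly 5 irreducible complex representations.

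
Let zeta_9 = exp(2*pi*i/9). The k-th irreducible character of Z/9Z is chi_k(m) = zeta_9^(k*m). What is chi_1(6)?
chi_1(6) = zeta_9^6 = exp(-2*I*pi/3)

Solution. chi_1(6) = zeta_9^(1*6) = zeta_9^6. Since zeta_9^9 = 1, this equals zeta_9^6 = exp(2*pi*i*6/9) = exp(-2*I*pi/3).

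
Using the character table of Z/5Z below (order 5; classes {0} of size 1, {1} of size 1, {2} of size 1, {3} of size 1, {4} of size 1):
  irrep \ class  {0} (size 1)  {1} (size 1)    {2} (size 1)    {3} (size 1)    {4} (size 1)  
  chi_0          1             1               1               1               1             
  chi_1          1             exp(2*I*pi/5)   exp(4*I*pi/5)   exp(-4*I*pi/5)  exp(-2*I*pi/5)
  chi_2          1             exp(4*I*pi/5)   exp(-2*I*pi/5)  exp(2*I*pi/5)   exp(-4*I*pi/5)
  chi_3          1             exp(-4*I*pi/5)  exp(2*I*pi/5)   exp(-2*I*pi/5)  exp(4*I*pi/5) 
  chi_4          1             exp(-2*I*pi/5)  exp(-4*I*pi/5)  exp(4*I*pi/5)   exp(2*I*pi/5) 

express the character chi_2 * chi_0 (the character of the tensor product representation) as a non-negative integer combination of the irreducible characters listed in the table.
chi_2 tensor chi_0 = chi_2 (all other irreducibles have multiplicity 0).

Explanation: The character of a tensor product is the pointwise product (chi_2 * chi_0)(C) = chi_2(C) * chi_0(C):
  {0}: (1)*(1), {1}: (exp(4*I*pi/5))*(1), {2}: (exp(-2*I*pi/5))*(1), {3}: (exp(2*I*pi/5))*(1), {4}: (exp(-4*I*pi/5))*(1)
so (chi_2 * chi_0) takes values
  {0} -> 1, {1} -> exp(4*I*pi/5), {2} -> exp(-2*I*pi/5), {3} -> exp(2*I*pi/5), {4} -> exp(-4*I*pi/5).
Now take the inner product of this character with each irreducible chi from the table, <chi_2*chi_0, chi> = (1/5) sum_C |C| (chi_2*chi_0)(C) conj(chi(C)):
  <chi_2*chi_0, chi_0> = (1/5)[1*(1)*conj(1) + 1*(exp(4*I*pi/5))*conj(1) + 1*(exp(-2*I*pi/5))*conj(1) + 1*(exp(2*I*pi/5))*conj(1) + 1*(exp(-4*I*pi/5))*conj(1)]
      = (1/5)[(1) + (exp(4*I*pi/5)) + (exp(-2*I*pi/5)) + (exp(2*I*pi/5)) + (exp(-4*I*pi/5))] = 0/5 = 0
  <chi_2*chi_0, chi_1> = (1/5)[1*(1)*conj(1) + 1*(exp(4*I*pi/5))*conj(exp(2*I*pi/5)) + 1*(exp(-2*I*pi/5))*conj(exp(4*I*pi/5)) + 1*(exp(2*I*pi/5))*conj(exp(-4*I*pi/5)) + 1*(exp(-4*I*pi/5))*conj(exp(-2*I*pi/5))]
      = (1/5)[(1) + (exp(2*I*pi/5)) + (exp(4*I*pi/5)) + (exp(-4*I*pi/5)) + (exp(-2*I*pi/5))] = 0/5 = 0
  <chi_2*chi_0, chi_2> = (1/5)[1*(1)*conj(1) + 1*(exp(4*I*pi/5))*conj(exp(4*I*pi/5)) + 1*(exp(-2*I*pi/5))*conj(exp(-2*I*pi/5)) + 1*(exp(2*I*pi/5))*conj(exp(2*I*pi/5)) + 1*(exp(-4*I*pi/5))*conj(exp(-4*I*pi/5))]
      = (1/5)[(1) + (1) + (1) + (1) + (1)] = 5/5 = 1
  <chi_2*chi_0, chi_3> = (1/5)[1*(1)*conj(1) + 1*(exp(4*I*pi/5))*conj(exp(-4*I*pi/5)) + 1*(exp(-2*I*pi/5))*conj(exp(2*I*pi/5)) + 1*(exp(2*I*pi/5))*conj(exp(-2*I*pi/5)) + 1*(exp(-4*I*pi/5))*conj(exp(4*I*pi/5))]
      = (1/5)[(1) + (exp(-2*I*pi/5)) + (exp(-4*I*pi/5)) + (exp(4*I*pi/5)) + (exp(2*I*pi/5))] = 0/5 = 0
  <chi_2*chi_0, chi_4> = (1/5)[1*(1)*conj(1) + 1*(exp(4*I*pi/5))*conj(exp(-2*I*pi/5)) + 1*(exp(-2*I*pi/5))*conj(exp(-4*I*pi/5)) + 1*(exp(2*I*pi/5))*conj(exp(4*I*pi/5)) + 1*(exp(-4*I*pi/5))*conj(exp(2*I*pi/5))]
      = (1/5)[(1) + (exp(-4*I*pi/5)) + (exp(2*I*pi/5)) + (exp(-2*I*pi/5)) + (exp(4*I*pi/5))] = 0/5 = 0
(Exp terms are combined using exp(i*s)*conj(exp(i*t)) = exp(i*(s-t)), and sums of them are collapsed using the identity that for every m > 1 the m distinct m-th roots of unity sum to 0, e.g. 1 + exp(2*I*pi/3) + exp(-2*I*pi/3) = 0.)
Hence the multiplicities are chi_2: 1. Dimension check: dim(chi_2)*dim(chi_0) = 1*1 = 1 and sum (mult * dim) = 1*1 = 1.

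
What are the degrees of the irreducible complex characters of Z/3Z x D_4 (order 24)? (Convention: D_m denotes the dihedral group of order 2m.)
Dimensions: 1, 1, 1, 1, 1, 1, 1, 1, 1, 1, 1, 1, 2, 2, 2

Reasoning: There are 15 irreducibles (= number of conjugacy classes). Their dimensions d_i satisfy sum d_i^2 = |G| = 24: 1 + 1 + 1 + 1 + 1 + 1 + 1 + 1 + 1 + 1 + 1 + 1 + 4 + 4 + 4 = 24. (For the product with Z/3Z: each of the 3 1-dim characters of Z/3Z tensors with each irrep of D_4, giving 3 copies of each D_4-dimension.)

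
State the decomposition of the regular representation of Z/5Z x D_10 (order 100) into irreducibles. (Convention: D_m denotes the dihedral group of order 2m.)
Each irreducible V_i of dimension d_i appears with multiplicity d_i, i.e. rho_reg = (direct sum over all irreducibles V_i) d_i V_i. The irreducible dimensions for Z/5Z x D_10 are 1, 1, 1, 1, 1, 1, 1, 1, 1, 1, 1, 1, 1, 1, 1, 1, 1, 1, 1, 1, 2, 2, 2, 2, 2, 2, 2, 2, 2, 2, 2, 2, 2, 2, 2, 2, 2, 2, 2, 2: 20 irreducibles of dimension 1, each with multiplicity 1; 20 irreducibles of dimension 2, each with multiplicity 2. Total dimension 20*1*1 + 20*2*2 = 100 = |G|.

Working: General theorem: in the regular representation of a finite group G, each irreducible appears with multiplicity equal to its dimension. Check: dim(rho_reg) = sum d_i^2 = 1 + 1 + 1 + 1 + 1 + 1 + 1 + 1 + 1 + 1 + 1 + 1 + 1 + 1 + 1 + 1 + 1 + 1 + 1 + 1 + 4 + 4 + 4 + 4 + 4 + 4 + 4 + 4 + 4 + 4 + 4 + 4 + 4 + 4 + 4 + 4 + 4 + 4 + 4 + 4 = 100 = |G|.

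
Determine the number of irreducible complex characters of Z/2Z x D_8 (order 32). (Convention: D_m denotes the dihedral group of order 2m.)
14

The number of irreducible complex representations of a finite group equals its number of conjugacy classes. For a direct product, #classes(G x H) = #classes(G) * #classes(H). Z/2Z has 2 classes (abelian), D_8 has 7 classes, so 2 * 7 = 14, so Z/2Z x D_8 (order 32) has exactly 14 irreducible complex representations.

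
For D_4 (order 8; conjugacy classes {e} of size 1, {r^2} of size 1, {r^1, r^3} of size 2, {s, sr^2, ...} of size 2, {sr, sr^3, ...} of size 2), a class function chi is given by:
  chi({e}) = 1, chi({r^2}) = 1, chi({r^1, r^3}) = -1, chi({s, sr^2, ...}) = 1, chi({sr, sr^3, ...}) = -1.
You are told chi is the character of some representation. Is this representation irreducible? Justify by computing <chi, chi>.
Irreducible: <chi, chi> = 1.

Derivation: <chi, chi> = (1/|G|) sum_C |C| * |chi(C)|^2 = (1/8)[1*|1|^2 + 1*|1|^2 + 2*|-1|^2 + 2*|1|^2 + 2*|-1|^2]
  = (1/8)[(1) + (1) + (2) + (2) + (2)] = 8/8 = 1.
A character is irreducible iff <chi, chi> = 1, so this representation is irreducible.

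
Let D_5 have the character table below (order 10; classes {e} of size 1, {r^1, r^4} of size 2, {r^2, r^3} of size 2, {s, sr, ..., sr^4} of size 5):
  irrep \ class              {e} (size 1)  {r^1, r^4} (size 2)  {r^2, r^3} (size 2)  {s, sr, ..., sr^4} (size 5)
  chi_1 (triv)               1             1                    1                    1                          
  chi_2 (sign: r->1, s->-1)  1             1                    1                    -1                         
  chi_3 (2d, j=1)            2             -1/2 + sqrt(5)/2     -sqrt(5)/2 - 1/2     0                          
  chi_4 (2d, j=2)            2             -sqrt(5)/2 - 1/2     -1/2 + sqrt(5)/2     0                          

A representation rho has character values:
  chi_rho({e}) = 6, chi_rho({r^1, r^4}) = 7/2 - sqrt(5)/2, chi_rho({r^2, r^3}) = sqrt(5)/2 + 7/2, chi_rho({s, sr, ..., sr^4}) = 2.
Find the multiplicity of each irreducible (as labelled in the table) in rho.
Multiplicities: chi_1: 3, chi_2: 1, chi_3: 0, chi_4: 1.

Solution. Use <chi_rho, chi> = (1/|G|) sum_C |C| * chi_rho(C) * conj(chi(C)) with |G| = 10 for each irreducible chi in the table:
  <chi_rho, chi_1> = (1/10)[1*(6)*conj(1) + 2*(7/2 - sqrt(5)/2)*conj(1) + 2*(sqrt(5)/2 + 7/2)*conj(1) + 5*(2)*conj(1)]
      = (1/10)[(6) + (7 - sqrt(5)) + (sqrt(5) + 7) + (10)] = 30/10 = 3
  <chi_rho, chi_2> = (1/10)[1*(6)*conj(1) + 2*(7/2 - sqrt(5)/2)*conj(1) + 2*(sqrt(5)/2 + 7/2)*conj(1) + 5*(2)*conj(-1)]
      = (1/10)[(6) + (7 - sqrt(5)) + (sqrt(5) + 7) + (-10)] = 10/10 = 1
  <chi_rho, chi_3> = (1/10)[1*(6)*conj(2) + 2*(7/2 - sqrt(5)/2)*conj(-1/2 + sqrt(5)/2) + 2*(sqrt(5)/2 + 7/2)*conj(-sqrt(5)/2 - 1/2) + 5*(2)*conj(0)]
      = (1/10)[(12) + (-6 + 4*sqrt(5)) + (-4*sqrt(5) - 6) + (0)] = 0/10 = 0
  <chi_rho, chi_4> = (1/10)[1*(6)*conj(2) + 2*(7/2 - sqrt(5)/2)*conj(-sqrt(5)/2 - 1/2) + 2*(sqrt(5)/2 + 7/2)*conj(-1/2 + sqrt(5)/2) + 5*(2)*conj(0)]
      = (1/10)[(12) + (-3*sqrt(5) - 1) + (-1 + 3*sqrt(5)) + (0)] = 10/10 = 1
Dimension check: dim(rho) = sum (mult * dim) = 3*1 + 1*1 + 0*2 + 1*2 = 6 = chi_rho(e) = 6.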